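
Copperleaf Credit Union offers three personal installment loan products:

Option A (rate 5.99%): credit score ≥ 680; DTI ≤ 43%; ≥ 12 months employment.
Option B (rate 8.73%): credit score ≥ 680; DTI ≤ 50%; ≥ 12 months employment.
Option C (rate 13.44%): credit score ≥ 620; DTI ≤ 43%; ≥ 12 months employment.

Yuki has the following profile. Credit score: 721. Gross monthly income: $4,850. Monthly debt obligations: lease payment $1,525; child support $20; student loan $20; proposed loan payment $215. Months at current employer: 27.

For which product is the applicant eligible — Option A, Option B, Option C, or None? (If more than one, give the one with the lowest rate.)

Option A

Total debts = (1,525 + 20 + 20 + 215) = 1,780; DTI = 1,780/4,850 = 36.7%.
Option A: score 721 ≥ 680; DTI 36.7% ≤ 43%; employment 27 ≥ 12 mo → qualifies.
Option B: score 721 ≥ 680; DTI 36.7% ≤ 50%; employment 27 ≥ 12 mo → qualifies.
Option C: score 721 ≥ 620; DTI 36.7% ≤ 43%; employment 27 ≥ 12 mo → qualifies.
Qualifying: Option A, Option B, Option C. Lowest rate is 5.99% → Option A.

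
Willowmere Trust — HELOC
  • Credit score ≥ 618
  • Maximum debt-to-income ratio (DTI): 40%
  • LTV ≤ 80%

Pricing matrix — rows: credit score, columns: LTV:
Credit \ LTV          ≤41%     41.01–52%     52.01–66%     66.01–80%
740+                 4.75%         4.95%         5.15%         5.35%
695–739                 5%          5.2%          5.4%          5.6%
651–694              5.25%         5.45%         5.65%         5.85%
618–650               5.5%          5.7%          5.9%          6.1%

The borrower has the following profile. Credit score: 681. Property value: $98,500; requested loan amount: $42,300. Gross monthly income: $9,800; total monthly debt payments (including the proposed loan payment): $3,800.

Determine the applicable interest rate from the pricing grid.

Credit score 681 ≥ 618; DTI: 3,800 ÷ 9,800 = 38.8%, within the 40% cap
LTV: 42,300 ÷ 98,500 = 42.9%, within 80% cap
Row: 681 falls in 651–694. Column: 42.9% falls in 41.01–52%. Rate = 5.45%.

5.45%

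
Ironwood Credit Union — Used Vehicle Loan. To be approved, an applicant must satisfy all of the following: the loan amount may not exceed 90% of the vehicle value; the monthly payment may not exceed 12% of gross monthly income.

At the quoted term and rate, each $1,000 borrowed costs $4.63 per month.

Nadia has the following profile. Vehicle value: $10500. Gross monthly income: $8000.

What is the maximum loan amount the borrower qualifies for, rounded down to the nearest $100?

$9,400

Payment cap: 12% × $8,000 = $960/month.
At $4.63 per $1,000, that supports 960/4.63 × 1,000 ≈ $207,343 → $207,300.
LTV cap: 90% × $10,500 = $9,450 → $9,400.
Binding constraint: loan-to-value.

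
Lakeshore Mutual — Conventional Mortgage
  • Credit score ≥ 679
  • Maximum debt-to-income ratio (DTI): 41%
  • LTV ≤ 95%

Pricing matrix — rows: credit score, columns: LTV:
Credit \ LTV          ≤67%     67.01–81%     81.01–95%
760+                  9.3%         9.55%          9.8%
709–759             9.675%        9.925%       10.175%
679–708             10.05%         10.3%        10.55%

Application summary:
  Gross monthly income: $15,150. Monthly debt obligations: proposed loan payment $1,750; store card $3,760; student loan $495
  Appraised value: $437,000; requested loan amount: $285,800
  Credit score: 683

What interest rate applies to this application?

10.05%

Credit score 683 ≥ 679; Total monthly debts = (1,750 + 3,760 + 495) = 6,005. DTI: 6,005 ÷ 15,150 = 39.6%, within the 41% cap
LTV = 285,800/437,000 = 65.4% ≤ 95%
Credit 683 → row 679–708; LTV 65.4% → column ≤67%. Grid cell → 10.05%.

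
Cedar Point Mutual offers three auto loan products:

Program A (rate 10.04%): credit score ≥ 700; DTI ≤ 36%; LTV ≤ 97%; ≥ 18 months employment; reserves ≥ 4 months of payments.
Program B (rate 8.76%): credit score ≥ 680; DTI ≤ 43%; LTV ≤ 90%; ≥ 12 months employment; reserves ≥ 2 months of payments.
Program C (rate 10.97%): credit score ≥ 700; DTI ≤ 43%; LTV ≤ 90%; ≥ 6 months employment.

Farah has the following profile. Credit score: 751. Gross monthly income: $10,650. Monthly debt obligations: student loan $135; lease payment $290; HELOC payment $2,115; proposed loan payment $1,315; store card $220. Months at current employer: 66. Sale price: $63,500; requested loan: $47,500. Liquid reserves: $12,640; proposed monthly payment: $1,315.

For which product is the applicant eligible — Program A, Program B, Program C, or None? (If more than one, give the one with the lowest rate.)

Program B

Total debts = (135 + 290 + 2,115 + 1,315 + 220) = 4,075; DTI = 4,075/10,650 = 38.3%.
LTV = 47,500/63,500 = 74.8%.
Reserves = 12,640/1,315 = 9.6 months.
Program A: score 751 ≥ 700; DTI 38.3% > 36%; LTV 74.8% ≤ 97%; employment 66 ≥ 18 mo; reserves 9.6 ≥ 4 mo → does not qualify.
Program B: score 751 ≥ 680; DTI 38.3% ≤ 43%; LTV 74.8% ≤ 90%; employment 66 ≥ 12 mo; reserves 9.6 ≥ 2 mo → qualifies.
Program C: score 751 ≥ 700; DTI 38.3% ≤ 43%; LTV 74.8% ≤ 90%; employment 66 ≥ 6 mo → qualifies.
Qualifying: Program B, Program C. Lowest rate is 8.76% → Program B.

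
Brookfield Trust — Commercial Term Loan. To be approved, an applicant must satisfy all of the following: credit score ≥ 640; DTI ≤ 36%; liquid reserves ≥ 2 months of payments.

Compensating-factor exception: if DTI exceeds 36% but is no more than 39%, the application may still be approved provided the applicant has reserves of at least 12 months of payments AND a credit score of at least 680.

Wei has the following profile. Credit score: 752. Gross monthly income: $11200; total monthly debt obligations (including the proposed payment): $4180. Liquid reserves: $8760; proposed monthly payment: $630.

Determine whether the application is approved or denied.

Credit score 752 ≥ 640 (meets base)
DTI: 4,180 ÷ 11,200 = 37.3%, over the 36% base limit.
Liquid reserves cover 8,760/630 = 13.9 months — ≥ 2 required
37.3% falls in the override range (36%–39%), so the compensating-factor test applies.
Reserves 13.9 ≥ 12 months; credit score 752 ≥ 680.
Both override conditions satisfied; DTI exception granted.

Approved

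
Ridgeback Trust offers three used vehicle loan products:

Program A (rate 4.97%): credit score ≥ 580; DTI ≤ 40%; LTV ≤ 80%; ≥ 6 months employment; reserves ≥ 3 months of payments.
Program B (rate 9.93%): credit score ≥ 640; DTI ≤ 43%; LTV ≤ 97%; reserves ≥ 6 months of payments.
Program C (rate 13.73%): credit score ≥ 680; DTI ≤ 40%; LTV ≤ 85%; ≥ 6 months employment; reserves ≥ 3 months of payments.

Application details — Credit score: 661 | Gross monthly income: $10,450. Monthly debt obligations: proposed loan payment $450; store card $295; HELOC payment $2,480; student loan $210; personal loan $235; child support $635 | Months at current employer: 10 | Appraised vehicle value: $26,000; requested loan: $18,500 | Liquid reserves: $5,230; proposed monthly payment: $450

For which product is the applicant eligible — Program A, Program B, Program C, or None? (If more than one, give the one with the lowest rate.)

Program B

Total debts = (450 + 295 + 2,480 + 210 + 235 + 635) = 4,305; DTI = 4,305/10,450 = 41.2%.
LTV = 18,500/26,000 = 71.2%.
Reserves = 5,230/450 = 11.6 months.
Program A: score 661 ≥ 580; DTI 41.2% > 40%; LTV 71.2% ≤ 80%; employment 10 ≥ 6 mo; reserves 11.6 ≥ 3 mo → does not qualify.
Program B: score 661 ≥ 640; DTI 41.2% ≤ 43%; LTV 71.2% ≤ 97%; reserves 11.6 ≥ 6 mo → qualifies.
Program C: score 661 < 680; DTI 41.2% > 40%; LTV 71.2% ≤ 85%; employment 10 ≥ 6 mo; reserves 11.6 ≥ 3 mo → does not qualify.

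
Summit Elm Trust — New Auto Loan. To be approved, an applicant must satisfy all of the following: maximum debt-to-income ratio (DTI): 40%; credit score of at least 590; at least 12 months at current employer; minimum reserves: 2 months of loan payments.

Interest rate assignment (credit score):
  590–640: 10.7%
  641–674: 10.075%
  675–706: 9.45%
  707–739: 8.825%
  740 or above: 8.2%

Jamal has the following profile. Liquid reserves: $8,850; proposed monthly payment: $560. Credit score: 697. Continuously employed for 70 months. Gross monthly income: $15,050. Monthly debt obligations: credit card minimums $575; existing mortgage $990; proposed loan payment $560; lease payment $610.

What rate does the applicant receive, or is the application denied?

Credit score 697 ≥ 590 (meets minimum)
Liquid reserves cover 8,850/560 = 15.8 months — ≥ 2 required
Employment 70 ≥ 12 months
Total monthly debts = (575 + 990 + 560 + 610) = 2,735. Debt-to-income = 2,735/15,050 = 18.2% — meets 40% limit
All requirements met. Score 697 falls in the 675–706 tier → 9.45%.

Approved at 9.45%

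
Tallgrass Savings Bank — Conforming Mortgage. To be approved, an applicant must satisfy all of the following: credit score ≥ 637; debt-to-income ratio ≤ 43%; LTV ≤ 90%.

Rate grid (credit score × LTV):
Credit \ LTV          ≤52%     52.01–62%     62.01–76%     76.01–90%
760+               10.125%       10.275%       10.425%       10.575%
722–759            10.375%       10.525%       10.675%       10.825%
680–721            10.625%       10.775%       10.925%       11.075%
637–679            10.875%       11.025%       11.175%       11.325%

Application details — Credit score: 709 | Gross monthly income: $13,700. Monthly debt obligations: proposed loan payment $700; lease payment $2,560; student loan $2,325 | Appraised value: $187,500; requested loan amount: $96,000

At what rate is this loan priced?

10.625%

Credit score 709 ≥ 637; Total monthly debts = (700 + 2,560 + 2,325) = 5,585. DTI = 5,585/13,700 = 40.8% ≤ 43%
LTV = 96,000/187,500 = 51.2% ≤ 90%
Credit 709 → row 680–721; LTV 51.2% → column ≤52%. Grid cell → 10.625%.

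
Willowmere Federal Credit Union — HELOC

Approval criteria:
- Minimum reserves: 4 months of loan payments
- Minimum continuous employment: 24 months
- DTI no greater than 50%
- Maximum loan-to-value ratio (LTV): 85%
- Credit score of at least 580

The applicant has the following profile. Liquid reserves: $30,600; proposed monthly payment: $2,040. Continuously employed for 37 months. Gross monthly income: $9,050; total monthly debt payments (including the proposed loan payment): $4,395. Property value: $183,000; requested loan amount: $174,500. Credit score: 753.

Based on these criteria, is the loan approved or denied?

Reserves: 30,600 ÷ 2,040 = 15.0 months (meets 4-month minimum)
Employment 37 ≥ 24 months
DTI: 4,395 ÷ 9,050 = 48.6%, within the 50% cap
Loan-to-value = 174,500/183,000 = 95.4% — fail (85% max)
Credit score 753 ≥ 580 (meets)
Fails on LTV.

Denied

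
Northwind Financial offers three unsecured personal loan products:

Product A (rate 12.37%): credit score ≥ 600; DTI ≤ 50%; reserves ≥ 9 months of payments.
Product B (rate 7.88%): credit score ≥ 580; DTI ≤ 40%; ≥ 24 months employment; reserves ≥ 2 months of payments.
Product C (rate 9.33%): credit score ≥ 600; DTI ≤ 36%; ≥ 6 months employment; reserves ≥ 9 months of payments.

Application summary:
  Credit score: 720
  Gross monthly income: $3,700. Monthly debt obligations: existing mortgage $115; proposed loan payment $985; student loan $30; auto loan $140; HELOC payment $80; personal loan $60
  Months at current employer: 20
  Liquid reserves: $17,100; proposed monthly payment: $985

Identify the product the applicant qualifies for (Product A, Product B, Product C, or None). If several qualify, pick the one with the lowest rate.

Total debts = (115 + 985 + 30 + 140 + 80 + 60) = 1,410; DTI = 1,410/3,700 = 38.1%.
Reserves = 17,100/985 = 17.4 months.
Product A: score 720 ≥ 600; DTI 38.1% ≤ 50%; reserves 17.4 ≥ 9 mo → qualifies.
Product B: score 720 ≥ 580; DTI 38.1% ≤ 40%; employment 20 < 24 mo; reserves 17.4 ≥ 2 mo → does not qualify.
Product C: score 720 ≥ 600; DTI 38.1% > 36%; employment 20 ≥ 6 mo; reserves 17.4 ≥ 9 mo → does not qualify.

Product A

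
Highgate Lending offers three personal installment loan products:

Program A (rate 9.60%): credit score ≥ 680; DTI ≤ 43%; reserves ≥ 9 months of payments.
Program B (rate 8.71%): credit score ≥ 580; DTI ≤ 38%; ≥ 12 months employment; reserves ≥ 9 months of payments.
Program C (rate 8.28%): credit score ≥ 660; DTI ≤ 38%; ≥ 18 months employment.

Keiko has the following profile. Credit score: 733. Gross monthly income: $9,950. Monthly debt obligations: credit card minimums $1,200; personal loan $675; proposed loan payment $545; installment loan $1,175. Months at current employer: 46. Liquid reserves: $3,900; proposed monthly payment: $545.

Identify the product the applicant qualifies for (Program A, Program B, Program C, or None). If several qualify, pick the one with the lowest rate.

Total debts = (1,200 + 675 + 545 + 1,175) = 3,595; DTI = 3,595/9,950 = 36.1%.
Reserves = 3,900/545 = 7.2 months.
Program A: score 733 ≥ 680; DTI 36.1% ≤ 43%; reserves 7.2 < 9 mo → does not qualify.
Program B: score 733 ≥ 580; DTI 36.1% ≤ 38%; employment 46 ≥ 12 mo; reserves 7.2 < 9 mo → does not qualify.
Program C: score 733 ≥ 660; DTI 36.1% ≤ 38%; employment 46 ≥ 18 mo → qualifies.

Program C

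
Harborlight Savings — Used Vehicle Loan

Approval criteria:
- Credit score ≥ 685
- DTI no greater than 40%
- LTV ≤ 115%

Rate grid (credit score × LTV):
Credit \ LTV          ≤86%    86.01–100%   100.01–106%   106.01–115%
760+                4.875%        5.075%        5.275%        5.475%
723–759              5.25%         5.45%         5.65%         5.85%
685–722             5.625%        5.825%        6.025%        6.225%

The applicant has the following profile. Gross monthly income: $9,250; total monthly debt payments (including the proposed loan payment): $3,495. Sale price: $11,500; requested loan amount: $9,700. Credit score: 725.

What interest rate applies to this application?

Credit score 725 ≥ 685; DTI: 3,495 ÷ 9,250 = 37.8%, within the 40% cap
Loan-to-value = 9,700/11,500 = 84.3% — pass (115% max)
Credit 725 → row 723–759; LTV 84.3% → column ≤86%. Grid cell → 5.25%.

5.25%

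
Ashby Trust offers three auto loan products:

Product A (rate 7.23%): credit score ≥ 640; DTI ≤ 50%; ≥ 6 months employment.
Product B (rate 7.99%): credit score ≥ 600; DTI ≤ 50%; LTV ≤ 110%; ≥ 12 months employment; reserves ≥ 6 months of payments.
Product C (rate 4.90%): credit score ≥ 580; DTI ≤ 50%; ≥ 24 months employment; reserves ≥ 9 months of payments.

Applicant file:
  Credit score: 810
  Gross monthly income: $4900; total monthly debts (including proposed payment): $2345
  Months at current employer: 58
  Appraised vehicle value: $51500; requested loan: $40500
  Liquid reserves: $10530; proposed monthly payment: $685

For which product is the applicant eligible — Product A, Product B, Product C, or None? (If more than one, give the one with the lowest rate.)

Product C

DTI = 2,345/4,900 = 47.9%.
LTV = 40,500/51,500 = 78.6%.
Reserves = 10,530/685 = 15.4 months.
Product A: score 810 ≥ 640; DTI 47.9% ≤ 50%; employment 58 ≥ 6 mo → qualifies.
Product B: score 810 ≥ 600; DTI 47.9% ≤ 50%; LTV 78.6% ≤ 110%; employment 58 ≥ 12 mo; reserves 15.4 ≥ 6 mo → qualifies.
Product C: score 810 ≥ 580; DTI 47.9% ≤ 50%; employment 58 ≥ 24 mo; reserves 15.4 ≥ 9 mo → qualifies.
Qualifying: Product A, Product B, Product C. Lowest rate is 4.90% → Product C.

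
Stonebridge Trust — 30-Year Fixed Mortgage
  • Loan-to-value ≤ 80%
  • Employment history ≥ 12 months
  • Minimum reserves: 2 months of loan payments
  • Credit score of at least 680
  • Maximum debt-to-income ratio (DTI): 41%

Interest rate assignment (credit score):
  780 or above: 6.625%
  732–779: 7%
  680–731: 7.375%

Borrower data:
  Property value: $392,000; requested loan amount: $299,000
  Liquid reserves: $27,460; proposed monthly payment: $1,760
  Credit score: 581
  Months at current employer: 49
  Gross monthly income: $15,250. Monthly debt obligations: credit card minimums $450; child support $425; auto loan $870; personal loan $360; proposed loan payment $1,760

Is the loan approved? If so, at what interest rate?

Denied

Credit score 581 < 680 (below minimum)
Loan-to-value = 299,000/392,000 = 76.3% — pass (80% max)
Employment 49 ≥ 12 months
Total monthly debts = (450 + 425 + 870 + 360 + 1,760) = 3,865. DTI = 3,865/15,250 = 25.3% ≤ 41%
Reserves: 27,460 ÷ 1,760 = 15.6 months (meets 2-month minimum)
Not all requirements met → denied.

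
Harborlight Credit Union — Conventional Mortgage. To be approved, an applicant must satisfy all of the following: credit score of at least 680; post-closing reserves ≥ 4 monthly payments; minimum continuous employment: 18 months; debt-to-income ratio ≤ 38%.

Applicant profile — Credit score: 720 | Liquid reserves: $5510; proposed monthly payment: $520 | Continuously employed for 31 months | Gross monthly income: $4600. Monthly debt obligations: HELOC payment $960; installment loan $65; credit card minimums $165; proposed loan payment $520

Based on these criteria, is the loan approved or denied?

Credit score 720 ≥ 680 (meets)
Reserves: 5,510 ÷ 520 = 10.6 months (meets 4-month minimum)
Employment 31 ≥ 18 months
Total monthly debts = (960 + 65 + 165 + 520) = 1,710. DTI: 1,710 ÷ 4,600 = 37.2%, within the 38% cap
All criteria satisfied.

Approved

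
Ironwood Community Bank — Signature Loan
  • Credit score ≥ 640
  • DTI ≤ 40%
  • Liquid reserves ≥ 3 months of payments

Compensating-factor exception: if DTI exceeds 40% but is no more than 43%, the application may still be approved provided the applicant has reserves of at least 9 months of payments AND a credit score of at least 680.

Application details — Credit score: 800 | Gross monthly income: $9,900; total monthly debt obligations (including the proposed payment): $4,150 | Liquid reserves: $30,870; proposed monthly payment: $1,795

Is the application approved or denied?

Credit score 800 ≥ 640 (meets base)
DTI = 4,150/9,900 = 41.9% > 40% — standard DTI limit exceeded.
Reserves: 30,870 ÷ 1,795 = 17.2 months (meets 3-month minimum)
DTI 41.9% is within the 40%–43% exception band; checking compensating factors.
Override check — reserves: 17.2 mo (ok); score: 800 (ok).
Both compensating conditions met → exception applies.

Approved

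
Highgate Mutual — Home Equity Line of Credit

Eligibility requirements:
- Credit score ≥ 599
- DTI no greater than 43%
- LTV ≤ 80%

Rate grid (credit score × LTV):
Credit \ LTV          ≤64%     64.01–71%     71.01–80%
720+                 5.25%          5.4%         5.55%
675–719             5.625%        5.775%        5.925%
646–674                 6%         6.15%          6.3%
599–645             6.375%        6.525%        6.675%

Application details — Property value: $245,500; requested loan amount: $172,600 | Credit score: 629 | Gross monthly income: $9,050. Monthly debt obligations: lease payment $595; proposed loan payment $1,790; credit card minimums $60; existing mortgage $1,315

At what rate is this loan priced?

Credit score 629 ≥ 599; Total monthly debts = (595 + 1,790 + 60 + 1,315) = 3,760. DTI: 3,760 ÷ 9,050 = 41.5%, within the 43% cap
LTV = 172,600/245,500 = 70.3% ≤ 80%
Credit 629 → row 599–645; LTV 70.3% → column 64.01–71%. Grid cell → 6.525%.

6.525%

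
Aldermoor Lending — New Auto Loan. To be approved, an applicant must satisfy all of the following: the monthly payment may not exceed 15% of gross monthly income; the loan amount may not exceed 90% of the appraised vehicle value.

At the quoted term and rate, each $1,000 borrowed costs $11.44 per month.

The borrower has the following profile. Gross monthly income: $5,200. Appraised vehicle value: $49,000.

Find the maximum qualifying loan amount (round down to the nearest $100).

Payment cap: 15% × $5,200 = $780/month.
At $11.44 per $1,000, that supports 780/11.44 × 1,000 ≈ $68,181 → $68,100.
LTV cap: 90% × $49,000 = $44,100 → $44,100.
Binding constraint: loan-to-value.

$44,100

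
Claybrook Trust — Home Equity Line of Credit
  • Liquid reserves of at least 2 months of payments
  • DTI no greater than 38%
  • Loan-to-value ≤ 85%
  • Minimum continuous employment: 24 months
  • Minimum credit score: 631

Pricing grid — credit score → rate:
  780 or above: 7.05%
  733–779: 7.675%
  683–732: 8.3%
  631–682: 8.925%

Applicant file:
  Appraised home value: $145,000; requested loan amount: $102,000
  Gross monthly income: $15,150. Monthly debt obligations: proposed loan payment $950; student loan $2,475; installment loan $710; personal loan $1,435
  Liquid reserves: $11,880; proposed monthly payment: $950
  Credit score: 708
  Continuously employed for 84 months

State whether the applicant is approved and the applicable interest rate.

Credit score 708 ≥ 631 (meets minimum)
Liquid reserves cover 11,880/950 = 12.5 months — ≥ 2 required
Total monthly debts = (950 + 2,475 + 710 + 1,435) = 5,570. DTI = 5,570/15,150 = 36.8% ≤ 38%
Loan-to-value = 102,000/145,000 = 70.3% — pass (85% max)
Employment 84 ≥ 24 months
All requirements met. Score 708 falls in the 683–732 tier → 8.3%.

Approved at 8.3%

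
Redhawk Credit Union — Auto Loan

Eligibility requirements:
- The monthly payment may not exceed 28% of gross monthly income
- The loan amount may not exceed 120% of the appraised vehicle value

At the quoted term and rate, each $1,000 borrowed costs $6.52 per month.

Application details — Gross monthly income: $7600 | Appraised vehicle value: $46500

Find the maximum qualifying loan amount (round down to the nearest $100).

$55,800

Payment cap: 28% × $7,600 = $2,128/month.
At $6.52 per $1,000, that supports 2,128/6.52 × 1,000 ≈ $326,380 → $326,300.
LTV cap: 120% × $46,500 = $55,800 → $55,800.
Binding constraint: loan-to-value.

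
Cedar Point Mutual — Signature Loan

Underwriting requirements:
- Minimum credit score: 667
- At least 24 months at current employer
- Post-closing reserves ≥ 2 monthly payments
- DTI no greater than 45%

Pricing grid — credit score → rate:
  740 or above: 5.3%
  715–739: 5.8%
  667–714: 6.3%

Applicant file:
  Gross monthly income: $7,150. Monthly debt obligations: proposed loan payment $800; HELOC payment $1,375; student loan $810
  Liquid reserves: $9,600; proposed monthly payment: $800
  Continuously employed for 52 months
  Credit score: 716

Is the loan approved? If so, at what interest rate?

Approved at 5.8%

Credit score 716 ≥ 667 (meets minimum)
Total monthly debts = (800 + 1,375 + 810) = 2,985. DTI: 2,985 ÷ 7,150 = 41.7%, within the 45% cap
Employment 52 ≥ 24 months
Liquid reserves cover 9,600/800 = 12.0 months — ≥ 2 required
All requirements met. Score 716 falls in the 715–739 tier → 5.8%.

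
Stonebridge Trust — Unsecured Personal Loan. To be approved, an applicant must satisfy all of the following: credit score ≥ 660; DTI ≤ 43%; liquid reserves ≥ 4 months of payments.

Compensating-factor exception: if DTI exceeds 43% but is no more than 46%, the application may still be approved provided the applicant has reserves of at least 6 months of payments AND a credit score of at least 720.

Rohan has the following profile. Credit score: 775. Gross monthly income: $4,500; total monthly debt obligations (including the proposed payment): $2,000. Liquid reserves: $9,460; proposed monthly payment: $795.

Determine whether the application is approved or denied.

Approved

Credit score 775 ≥ 660 (meets base)
DTI = 2,000/4,500 = 44.4% > 43% — standard DTI limit exceeded.
Reserves: 9,460 ÷ 795 = 11.9 months (meets 4-month minimum)
DTI 44.4% is within the 43%–46% exception band; checking compensating factors.
Override check — reserves: 11.9 mo (ok); score: 775 (ok).
Both compensating conditions met → exception applies.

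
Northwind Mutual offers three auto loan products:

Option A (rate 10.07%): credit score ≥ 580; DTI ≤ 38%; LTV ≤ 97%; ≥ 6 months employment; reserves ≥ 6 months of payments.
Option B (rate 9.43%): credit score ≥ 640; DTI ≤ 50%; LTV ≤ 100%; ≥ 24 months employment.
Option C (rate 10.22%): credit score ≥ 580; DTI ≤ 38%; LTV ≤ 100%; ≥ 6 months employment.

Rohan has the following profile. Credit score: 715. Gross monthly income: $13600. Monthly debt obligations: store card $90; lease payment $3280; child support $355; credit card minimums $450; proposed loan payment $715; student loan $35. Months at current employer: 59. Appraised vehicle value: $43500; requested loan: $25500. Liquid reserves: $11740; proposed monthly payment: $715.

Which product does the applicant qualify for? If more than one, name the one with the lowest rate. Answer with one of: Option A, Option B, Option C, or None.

Total debts = (90 + 3,280 + 355 + 450 + 715 + 35) = 4,925; DTI = 4,925/13,600 = 36.2%.
LTV = 25,500/43,500 = 58.6%.
Reserves = 11,740/715 = 16.4 months.
Option A: score 715 ≥ 580; DTI 36.2% ≤ 38%; LTV 58.6% ≤ 97%; employment 59 ≥ 6 mo; reserves 16.4 ≥ 6 mo → qualifies.
Option B: score 715 ≥ 640; DTI 36.2% ≤ 50%; LTV 58.6% ≤ 100%; employment 59 ≥ 24 mo → qualifies.
Option C: score 715 ≥ 580; DTI 36.2% ≤ 38%; LTV 58.6% ≤ 100%; employment 59 ≥ 6 mo → qualifies.
Qualifying: Option A, Option B, Option C. Lowest rate is 9.43% → Option B.

Option B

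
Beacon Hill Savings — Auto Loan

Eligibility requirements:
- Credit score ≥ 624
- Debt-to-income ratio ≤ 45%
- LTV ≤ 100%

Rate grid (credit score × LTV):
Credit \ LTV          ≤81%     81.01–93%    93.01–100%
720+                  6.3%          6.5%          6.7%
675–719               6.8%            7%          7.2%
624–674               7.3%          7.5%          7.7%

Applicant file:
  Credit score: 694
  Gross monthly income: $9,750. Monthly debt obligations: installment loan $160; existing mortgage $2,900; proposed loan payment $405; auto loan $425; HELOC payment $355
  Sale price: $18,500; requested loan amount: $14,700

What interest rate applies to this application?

Credit score 694 ≥ 624; Total monthly debts = (160 + 2,900 + 405 + 425 + 355) = 4,245. DTI: 4,245 ÷ 9,750 = 43.5%, within the 45% cap
LTV = 14,700/18,500 = 79.5% ≤ 100%
Row: 694 falls in 675–719. Column: 79.5% falls in ≤81%. Rate = 6.8%.

6.8%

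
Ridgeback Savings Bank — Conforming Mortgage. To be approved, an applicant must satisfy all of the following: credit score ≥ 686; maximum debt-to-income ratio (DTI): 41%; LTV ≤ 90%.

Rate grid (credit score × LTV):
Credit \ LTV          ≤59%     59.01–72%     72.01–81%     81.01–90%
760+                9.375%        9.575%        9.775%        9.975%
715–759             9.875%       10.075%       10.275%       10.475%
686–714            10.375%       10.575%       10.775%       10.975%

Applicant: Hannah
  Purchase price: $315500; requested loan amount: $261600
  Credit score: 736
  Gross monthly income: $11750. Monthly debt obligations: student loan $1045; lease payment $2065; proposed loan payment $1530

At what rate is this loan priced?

10.475%

Credit score 736 ≥ 686; Total monthly debts = (1,045 + 2,065 + 1,530) = 4,640. DTI = 4,640/11,750 = 39.5% ≤ 41%
LTV: 261,600 ÷ 315,500 = 82.9%, within 90% cap
Score 736 is in the 715–759 band; LTV 82.9% is in the 81.01–90% band → 10.475%.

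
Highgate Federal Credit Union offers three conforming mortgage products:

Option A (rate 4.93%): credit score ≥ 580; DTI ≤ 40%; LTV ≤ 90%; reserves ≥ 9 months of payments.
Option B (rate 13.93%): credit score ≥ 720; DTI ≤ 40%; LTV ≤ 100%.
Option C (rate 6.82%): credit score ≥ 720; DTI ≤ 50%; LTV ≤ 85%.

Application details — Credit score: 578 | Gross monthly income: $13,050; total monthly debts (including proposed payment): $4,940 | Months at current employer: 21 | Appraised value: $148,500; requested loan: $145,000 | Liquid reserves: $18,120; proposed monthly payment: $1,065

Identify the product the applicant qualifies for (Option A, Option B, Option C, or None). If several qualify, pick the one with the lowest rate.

None

DTI = 4,940/13,050 = 37.9%.
LTV = 145,000/148,500 = 97.6%.
Reserves = 18,120/1,065 = 17.0 months.
Option A: score 578 < 580; DTI 37.9% ≤ 40%; LTV 97.6% > 90%; reserves 17.0 ≥ 9 mo → does not qualify.
Option B: score 578 < 720; DTI 37.9% ≤ 40%; LTV 97.6% ≤ 100% → does not qualify.
Option C: score 578 < 720; DTI 37.9% ≤ 50%; LTV 97.6% > 85% → does not qualify.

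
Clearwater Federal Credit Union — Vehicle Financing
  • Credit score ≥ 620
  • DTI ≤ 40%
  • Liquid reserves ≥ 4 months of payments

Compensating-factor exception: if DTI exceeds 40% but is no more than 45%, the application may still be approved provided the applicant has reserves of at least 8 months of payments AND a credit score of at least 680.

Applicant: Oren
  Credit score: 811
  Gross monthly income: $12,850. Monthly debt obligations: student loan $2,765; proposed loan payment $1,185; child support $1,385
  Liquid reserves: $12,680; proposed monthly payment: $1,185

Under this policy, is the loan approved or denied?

Approved

Credit score 811 ≥ 620 (meets base)
Total debts = (2,765 + 1,185 + 1,385) = 5,335. DTI = 5,335/12,850 = 41.5% > 40% — standard DTI limit exceeded.
Reserves = 12,680/1,185 = 10.7 months ≥ 4
DTI 41.5% is within the 40%–45% exception band; checking compensating factors.
Reserves 10.7 ≥ 8 months; credit score 811 ≥ 680.
Both compensating conditions met → exception applies.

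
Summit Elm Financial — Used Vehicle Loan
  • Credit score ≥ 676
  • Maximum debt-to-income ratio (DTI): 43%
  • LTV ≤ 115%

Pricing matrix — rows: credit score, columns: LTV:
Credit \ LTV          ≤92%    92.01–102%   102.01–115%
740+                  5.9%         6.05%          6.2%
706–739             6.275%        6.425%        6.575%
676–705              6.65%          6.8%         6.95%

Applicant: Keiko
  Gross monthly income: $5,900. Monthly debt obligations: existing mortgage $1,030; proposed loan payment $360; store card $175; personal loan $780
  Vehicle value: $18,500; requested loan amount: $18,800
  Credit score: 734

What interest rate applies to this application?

Credit score 734 ≥ 676; Total monthly debts = (1,030 + 360 + 175 + 780) = 2,345. DTI = 2,345/5,900 = 39.7% ≤ 43%
Loan-to-value = 18,800/18,500 = 101.6% — pass (115% max)
Credit 734 → row 706–739; LTV 101.6% → column 92.01–102%. Grid cell → 6.425%.

6.425%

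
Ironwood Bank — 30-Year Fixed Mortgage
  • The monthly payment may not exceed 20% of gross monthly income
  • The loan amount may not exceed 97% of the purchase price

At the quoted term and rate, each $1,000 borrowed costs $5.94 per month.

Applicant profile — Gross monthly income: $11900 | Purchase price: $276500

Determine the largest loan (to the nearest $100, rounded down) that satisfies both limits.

$268,200

Payment cap: 20% × $11,900 = $2,380/month.
At $5.94 per $1,000, that supports 2,380/5.94 × 1,000 ≈ $400,673 → $400,600.
LTV cap: 97% × $276,500 = $268,205 → $268,200.
Binding constraint: loan-to-value.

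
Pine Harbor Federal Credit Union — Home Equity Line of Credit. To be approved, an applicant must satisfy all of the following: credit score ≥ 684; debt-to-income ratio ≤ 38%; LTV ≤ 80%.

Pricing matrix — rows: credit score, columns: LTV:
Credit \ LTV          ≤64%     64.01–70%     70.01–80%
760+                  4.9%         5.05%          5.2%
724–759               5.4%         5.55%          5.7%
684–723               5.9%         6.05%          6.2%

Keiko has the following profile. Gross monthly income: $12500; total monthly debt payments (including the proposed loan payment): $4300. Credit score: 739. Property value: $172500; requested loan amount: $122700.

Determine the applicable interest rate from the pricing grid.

5.7%

Credit score 739 ≥ 684; DTI: 4,300 ÷ 12,500 = 34.4%, within the 38% cap
LTV: 122,700 ÷ 172,500 = 71.1%, within 80% cap
Row: 739 falls in 724–759. Column: 71.1% falls in 70.01–80%. Rate = 5.7%.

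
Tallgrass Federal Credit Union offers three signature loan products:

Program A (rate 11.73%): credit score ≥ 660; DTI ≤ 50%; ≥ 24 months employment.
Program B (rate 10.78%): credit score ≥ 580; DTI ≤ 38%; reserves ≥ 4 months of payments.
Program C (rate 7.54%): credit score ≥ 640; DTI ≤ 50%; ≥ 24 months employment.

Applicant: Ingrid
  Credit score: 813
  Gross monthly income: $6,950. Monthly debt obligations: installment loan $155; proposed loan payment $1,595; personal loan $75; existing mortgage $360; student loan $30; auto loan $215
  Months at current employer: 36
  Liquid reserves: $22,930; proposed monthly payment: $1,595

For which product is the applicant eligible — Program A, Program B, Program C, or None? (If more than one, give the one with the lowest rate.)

Total debts = (155 + 1,595 + 75 + 360 + 30 + 215) = 2,430; DTI = 2,430/6,950 = 35%.
Reserves = 22,930/1,595 = 14.4 months.
Program A: score 813 ≥ 660; DTI 35% ≤ 50%; employment 36 ≥ 24 mo → qualifies.
Program B: score 813 ≥ 580; DTI 35% ≤ 38%; reserves 14.4 ≥ 4 mo → qualifies.
Program C: score 813 ≥ 640; DTI 35% ≤ 50%; employment 36 ≥ 24 mo → qualifies.
Qualifying: Program A, Program B, Program C. Lowest rate is 7.54% → Program C.

Program C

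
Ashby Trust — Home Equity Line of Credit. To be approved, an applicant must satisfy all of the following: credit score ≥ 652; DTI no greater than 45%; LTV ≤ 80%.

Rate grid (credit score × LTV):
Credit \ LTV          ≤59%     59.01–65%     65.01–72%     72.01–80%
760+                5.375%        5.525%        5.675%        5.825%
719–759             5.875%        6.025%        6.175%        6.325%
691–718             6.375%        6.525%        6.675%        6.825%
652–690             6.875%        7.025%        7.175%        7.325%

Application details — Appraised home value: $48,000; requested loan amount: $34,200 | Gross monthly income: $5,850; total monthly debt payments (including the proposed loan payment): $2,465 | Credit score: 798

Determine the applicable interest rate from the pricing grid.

5.675%

Credit score 798 ≥ 652; DTI = 2,465/5,850 = 42.1% ≤ 45%
LTV = 34,200/48,000 = 71.2% ≤ 80%
Score 798 is in the 760+ band; LTV 71.2% is in the 65.01–72% band → 5.675%.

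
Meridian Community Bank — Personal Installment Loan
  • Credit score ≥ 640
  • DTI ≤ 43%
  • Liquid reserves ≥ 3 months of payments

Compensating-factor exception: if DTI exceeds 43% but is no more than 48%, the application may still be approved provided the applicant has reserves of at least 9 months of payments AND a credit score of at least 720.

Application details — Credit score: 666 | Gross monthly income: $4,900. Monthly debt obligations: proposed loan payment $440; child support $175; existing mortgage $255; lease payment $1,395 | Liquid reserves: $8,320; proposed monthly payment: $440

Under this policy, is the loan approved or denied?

Credit score 666 ≥ 640 (meets base)
Total debts = (440 + 175 + 255 + 1,395) = 2,265. DTI: 2,265 ÷ 4,900 = 46.2%, over the 43% base limit.
Liquid reserves cover 8,320/440 = 18.9 months — ≥ 3 required
46.2% falls in the override range (43%–48%), so the compensating-factor test applies.
Override check — reserves: 18.9 mo (ok); score: 666 (below 720).
Override conditions not both satisfied; exception does not apply.

Denied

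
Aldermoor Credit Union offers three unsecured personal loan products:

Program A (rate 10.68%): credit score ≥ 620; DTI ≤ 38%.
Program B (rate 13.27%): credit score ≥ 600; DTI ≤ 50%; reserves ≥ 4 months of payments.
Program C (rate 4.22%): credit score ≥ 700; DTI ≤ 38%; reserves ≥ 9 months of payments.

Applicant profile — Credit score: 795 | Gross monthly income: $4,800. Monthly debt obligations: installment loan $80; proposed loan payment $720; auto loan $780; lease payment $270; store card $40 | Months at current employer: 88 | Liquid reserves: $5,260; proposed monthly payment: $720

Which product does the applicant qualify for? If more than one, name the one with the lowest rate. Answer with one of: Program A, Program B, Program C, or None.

Total debts = (80 + 720 + 780 + 270 + 40) = 1,890; DTI = 1,890/4,800 = 39.4%.
Reserves = 5,260/720 = 7.3 months.
Program A: score 795 ≥ 620; DTI 39.4% > 38% → does not qualify.
Program B: score 795 ≥ 600; DTI 39.4% ≤ 50%; reserves 7.3 ≥ 4 mo → qualifies.
Program C: score 795 ≥ 700; DTI 39.4% > 38%; reserves 7.3 < 9 mo → does not qualify.

Program B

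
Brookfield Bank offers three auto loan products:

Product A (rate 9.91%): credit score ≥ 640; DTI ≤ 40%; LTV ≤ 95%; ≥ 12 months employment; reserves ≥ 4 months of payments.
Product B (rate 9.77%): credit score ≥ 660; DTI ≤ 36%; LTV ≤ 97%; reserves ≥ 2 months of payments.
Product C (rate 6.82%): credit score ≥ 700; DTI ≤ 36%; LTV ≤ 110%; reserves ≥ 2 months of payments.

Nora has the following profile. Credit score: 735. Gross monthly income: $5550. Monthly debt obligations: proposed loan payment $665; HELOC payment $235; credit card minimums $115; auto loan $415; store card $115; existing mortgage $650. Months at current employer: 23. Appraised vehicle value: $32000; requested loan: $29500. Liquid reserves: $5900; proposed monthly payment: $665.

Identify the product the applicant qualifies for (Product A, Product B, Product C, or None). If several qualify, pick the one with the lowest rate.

Total debts = (665 + 235 + 115 + 415 + 115 + 650) = 2,195; DTI = 2,195/5,550 = 39.5%.
LTV = 29,500/32,000 = 92.2%.
Reserves = 5,900/665 = 8.9 months.
Product A: score 735 ≥ 640; DTI 39.5% ≤ 40%; LTV 92.2% ≤ 95%; employment 23 ≥ 12 mo; reserves 8.9 ≥ 4 mo → qualifies.
Product B: score 735 ≥ 660; DTI 39.5% > 36%; LTV 92.2% ≤ 97%; reserves 8.9 ≥ 2 mo → does not qualify.
Product C: score 735 ≥ 700; DTI 39.5% > 36%; LTV 92.2% ≤ 110%; reserves 8.9 ≥ 2 mo → does not qualify.

Product A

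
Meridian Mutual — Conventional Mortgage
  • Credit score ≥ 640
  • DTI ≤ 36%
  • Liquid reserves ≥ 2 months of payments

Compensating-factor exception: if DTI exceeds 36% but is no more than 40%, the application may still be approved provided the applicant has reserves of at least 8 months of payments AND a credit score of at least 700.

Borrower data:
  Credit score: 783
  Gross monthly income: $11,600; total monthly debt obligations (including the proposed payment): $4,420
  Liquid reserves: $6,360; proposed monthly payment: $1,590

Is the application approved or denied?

Credit score 783 ≥ 640 (meets base)
DTI: 4,420 ÷ 11,600 = 38.1%, over the 36% base limit.
Liquid reserves cover 6,360/1,590 = 4.0 months — ≥ 2 required
DTI 38.1% is within the 36%–40% exception band; checking compensating factors.
Reserves 4.0 < 8 months; credit score 783 ≥ 700.
Override conditions not both satisfied; exception does not apply.

Denied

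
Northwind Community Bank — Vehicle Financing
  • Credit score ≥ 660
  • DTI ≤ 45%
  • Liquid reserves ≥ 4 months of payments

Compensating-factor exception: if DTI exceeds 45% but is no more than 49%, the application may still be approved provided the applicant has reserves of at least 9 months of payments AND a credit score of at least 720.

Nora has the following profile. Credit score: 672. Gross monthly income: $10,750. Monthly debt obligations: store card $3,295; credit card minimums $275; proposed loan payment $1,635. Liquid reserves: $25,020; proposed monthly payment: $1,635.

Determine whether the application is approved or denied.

Credit score 672 ≥ 660 (meets base)
Total debts = (3,295 + 275 + 1,635) = 5,205. DTI = 5,205/10,750 = 48.4% > 45% — standard DTI limit exceeded.
Reserves = 25,020/1,635 = 15.3 months ≥ 4
DTI 48.4% is within the 45%–49% exception band; checking compensating factors.
Override check — reserves: 15.3 mo (ok); score: 672 (below 720).
Override conditions not both satisfied; exception does not apply.

Denied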